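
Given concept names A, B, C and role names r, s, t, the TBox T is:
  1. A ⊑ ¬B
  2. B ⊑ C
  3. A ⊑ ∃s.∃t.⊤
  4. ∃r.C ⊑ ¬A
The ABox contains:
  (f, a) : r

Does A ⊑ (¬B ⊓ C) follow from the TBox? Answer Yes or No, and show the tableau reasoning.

No

1. A ⊑ (¬B ⊓ C)  ⇔  (A ⊓ (B ⊔ ¬C)) unsat w.r.t. T
   apply at x₀: A⊑¬B; A⊑∃s.∃t.⊤
   open: L(x₀) ⊇ {A, ¬B, ¬C, ∀r.¬C, ∃s.∃t.⊤} (+ ∃-successors)
2. Hence A ⊑ (¬B ⊓ C): not entailed.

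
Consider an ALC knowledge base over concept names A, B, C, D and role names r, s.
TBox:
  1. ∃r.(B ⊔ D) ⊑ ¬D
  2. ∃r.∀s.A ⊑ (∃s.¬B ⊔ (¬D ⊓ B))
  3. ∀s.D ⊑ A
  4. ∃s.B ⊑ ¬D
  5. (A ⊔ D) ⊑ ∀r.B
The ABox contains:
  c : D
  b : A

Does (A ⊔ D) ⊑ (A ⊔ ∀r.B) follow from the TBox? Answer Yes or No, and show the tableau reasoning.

1. (A ⊔ D) ⊑ (A ⊔ ∀r.B)  ⇔  ((A ⊔ D) ⊓ (¬A ⊓ ∃r.¬B)) unsat w.r.t. T
   all branches close; clash {D, ¬D} at x₀
2. Hence (A ⊔ D) ⊑ (A ⊔ ∀r.B): entailed.

Yes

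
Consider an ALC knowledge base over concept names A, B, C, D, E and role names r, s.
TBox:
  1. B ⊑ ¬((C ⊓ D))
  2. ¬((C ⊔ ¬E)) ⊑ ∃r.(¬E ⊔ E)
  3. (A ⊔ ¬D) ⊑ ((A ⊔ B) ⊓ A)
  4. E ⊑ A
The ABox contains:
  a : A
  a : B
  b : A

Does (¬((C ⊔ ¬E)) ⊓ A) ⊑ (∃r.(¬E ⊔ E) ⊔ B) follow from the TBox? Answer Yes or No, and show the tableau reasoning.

1. (¬((C ⊔ ¬E)) ⊓ A) ⊑ (∃r.(¬E ⊔ E) ⊔ B)  ⇔  (((¬C ⊓ E) ⊓ A) ⊓ (∀r.(E ⊓ ¬E) ⊓ ¬B)) unsat w.r.t. T
   all branches close; clash {E, ¬E} at an ∃-successor
2. Hence (¬((C ⊔ ¬E)) ⊓ A) ⊑ (∃r.(¬E ⊔ E) ⊔ B): entailed.

Yes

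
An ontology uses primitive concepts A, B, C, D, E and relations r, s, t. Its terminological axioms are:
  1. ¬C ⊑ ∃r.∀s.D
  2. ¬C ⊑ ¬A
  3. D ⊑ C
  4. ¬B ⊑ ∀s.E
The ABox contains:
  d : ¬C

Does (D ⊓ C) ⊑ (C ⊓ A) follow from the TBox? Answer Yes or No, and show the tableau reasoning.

No

1. (D ⊓ C) ⊑ (C ⊓ A)  ⇔  ((D ⊓ C) ⊓ (¬C ⊔ ¬A)) unsat w.r.t. T
   open: L(x₀) ⊇ {B, C, D, ¬A}
2. Hence (D ⊓ C) ⊑ (C ⊓ A): not entailed.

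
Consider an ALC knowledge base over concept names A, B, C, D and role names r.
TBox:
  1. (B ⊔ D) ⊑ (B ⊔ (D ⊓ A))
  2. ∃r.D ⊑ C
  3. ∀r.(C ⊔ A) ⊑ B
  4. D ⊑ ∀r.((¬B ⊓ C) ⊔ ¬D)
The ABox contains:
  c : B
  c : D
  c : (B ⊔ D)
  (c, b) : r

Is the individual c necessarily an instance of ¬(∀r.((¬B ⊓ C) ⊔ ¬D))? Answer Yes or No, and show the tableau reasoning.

No

1. c : ¬(∀r.((¬B ⊓ C) ⊔ ¬D))?  L(c) = {B, D, (B ⊔ D)} ∪ {∀r.((¬B ⊓ C) ⊔ ¬D)}
   apply at c: (B ⊔ D)⊑(B ⊔ (D ⊓ A))
   open: L(c) ⊇ {B, D, ∀r.((¬B ⊓ C) ⊔ ¬D), ∀r.¬D} — c ∉ ¬(∀r.((¬B ⊓ C) ⊔ ¬D)) possible
2. Hence c : ¬(∀r.((¬B ⊓ C) ⊔ ¬D)): not entailed.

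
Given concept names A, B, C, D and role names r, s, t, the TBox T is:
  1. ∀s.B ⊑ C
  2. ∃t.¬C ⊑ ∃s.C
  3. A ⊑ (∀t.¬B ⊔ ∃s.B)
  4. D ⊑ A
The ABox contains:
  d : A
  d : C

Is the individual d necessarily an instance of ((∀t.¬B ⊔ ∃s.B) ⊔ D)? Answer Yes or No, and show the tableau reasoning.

Yes

1. d : ((∀t.¬B ⊔ ∃s.B) ⊔ D)?  L(d) = {A, C} ∪ {((∃t.B ⊓ ∀s.¬B) ⊓ ¬D)}
   clash {B, ¬B} at an ∃-successor — d ∈ ((∀t.¬B ⊔ ∃s.B) ⊔ D)
2. Hence d : ((∀t.¬B ⊔ ∃s.B) ⊔ D): entailed.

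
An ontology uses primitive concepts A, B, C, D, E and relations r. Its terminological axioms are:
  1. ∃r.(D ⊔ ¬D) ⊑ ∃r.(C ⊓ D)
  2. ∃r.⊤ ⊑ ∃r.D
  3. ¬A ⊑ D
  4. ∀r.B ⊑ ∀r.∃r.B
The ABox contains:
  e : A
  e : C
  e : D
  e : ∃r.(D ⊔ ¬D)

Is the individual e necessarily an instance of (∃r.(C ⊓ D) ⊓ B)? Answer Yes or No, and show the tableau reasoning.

1. e : (∃r.(C ⊓ D) ⊓ B)?  L(e) = {A, C, D, ∃r.(D ⊔ ¬D)} ∪ {(∀r.(¬C ⊔ ¬D) ⊔ ¬B)}
   apply at e: ∃r.(D ⊔ ¬D)⊑∃r.(C ⊓ D)
   open: L(e) ⊇ {A, C, D, ¬B, ∃r.(C ⊓ D), …} (+ ∃-successors) — e ∉ (∃r.(C ⊓ D) ⊓ B) possible
2. Hence e : (∃r.(C ⊓ D) ⊓ B): not entailed.

No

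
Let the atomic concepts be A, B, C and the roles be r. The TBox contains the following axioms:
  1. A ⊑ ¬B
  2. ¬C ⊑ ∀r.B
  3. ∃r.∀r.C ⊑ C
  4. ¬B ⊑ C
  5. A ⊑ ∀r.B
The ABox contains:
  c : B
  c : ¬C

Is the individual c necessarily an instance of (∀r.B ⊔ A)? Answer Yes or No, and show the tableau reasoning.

1. c : (∀r.B ⊔ A)?  L(c) = {B, ¬C} ∪ {(∃r.¬B ⊓ ¬A)}
   clash {C, ¬C} at c — c ∈ (∀r.B ⊔ A)
2. Hence c : (∀r.B ⊔ A): entailed.

Yes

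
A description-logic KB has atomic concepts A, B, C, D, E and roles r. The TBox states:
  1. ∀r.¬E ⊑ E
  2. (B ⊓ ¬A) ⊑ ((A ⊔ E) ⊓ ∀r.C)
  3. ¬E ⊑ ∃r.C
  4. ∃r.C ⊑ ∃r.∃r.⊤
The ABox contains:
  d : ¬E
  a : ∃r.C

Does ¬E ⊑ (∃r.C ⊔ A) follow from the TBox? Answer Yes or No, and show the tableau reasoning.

Yes

1. ¬E ⊑ (∃r.C ⊔ A)  ⇔  (¬E ⊓ (∀r.¬C ⊓ ¬A)) unsat w.r.t. T
   all branches close; clash {E, ¬E} at x₀
2. Hence ¬E ⊑ (∃r.C ⊔ A): entailed.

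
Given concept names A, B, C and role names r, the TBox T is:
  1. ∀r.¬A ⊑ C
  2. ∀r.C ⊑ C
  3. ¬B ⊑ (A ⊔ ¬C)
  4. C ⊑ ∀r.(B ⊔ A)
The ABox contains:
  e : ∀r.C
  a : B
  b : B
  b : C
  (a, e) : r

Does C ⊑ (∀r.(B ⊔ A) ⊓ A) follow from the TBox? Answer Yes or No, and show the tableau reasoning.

1. C ⊑ (∀r.(B ⊔ A) ⊓ A)  ⇔  (C ⊓ (∃r.(¬B ⊓ ¬A) ⊔ ¬A)) unsat w.r.t. T
   apply at x₀: C⊑∀r.(B ⊔ A)
   open: L(x₀) ⊇ {B, C, ¬A, ∀r.(B ⊔ A)}
2. Hence C ⊑ (∀r.(B ⊔ A) ⊓ A): not entailed.

No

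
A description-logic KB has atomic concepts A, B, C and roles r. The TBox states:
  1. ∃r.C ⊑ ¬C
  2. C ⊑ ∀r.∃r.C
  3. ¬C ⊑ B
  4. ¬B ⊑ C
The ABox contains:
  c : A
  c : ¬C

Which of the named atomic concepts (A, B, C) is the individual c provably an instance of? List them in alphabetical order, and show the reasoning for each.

1. c : A?  L(c) = {A, ¬C} ∪ {¬A}
   clash {A, ¬A} at c — c ∈ A
2. c : B?  L(c) = {A, ¬C} ∪ {¬B}
   clash {C, ¬C} at c — c ∈ B
3. c : C?  L(c) = {A, ¬C} ∪ {¬C}
   apply at c: ¬C⊑B
   open: L(c) ⊇ {A, B, ¬C} — c ∉ C possible
4. Entailed for c: {A, B}

{A, B}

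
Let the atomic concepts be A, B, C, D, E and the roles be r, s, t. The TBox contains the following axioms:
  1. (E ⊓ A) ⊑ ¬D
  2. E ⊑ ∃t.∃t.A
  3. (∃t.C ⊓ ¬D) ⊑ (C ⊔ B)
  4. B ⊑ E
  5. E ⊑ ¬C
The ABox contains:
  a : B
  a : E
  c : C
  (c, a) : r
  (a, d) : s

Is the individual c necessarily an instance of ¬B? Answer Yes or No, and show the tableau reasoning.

Yes

1. c : ¬B?  L(c) = {C} ∪ {B}
   clash {C, ¬C} at c — c ∈ ¬B
2. Hence c : ¬B: entailed.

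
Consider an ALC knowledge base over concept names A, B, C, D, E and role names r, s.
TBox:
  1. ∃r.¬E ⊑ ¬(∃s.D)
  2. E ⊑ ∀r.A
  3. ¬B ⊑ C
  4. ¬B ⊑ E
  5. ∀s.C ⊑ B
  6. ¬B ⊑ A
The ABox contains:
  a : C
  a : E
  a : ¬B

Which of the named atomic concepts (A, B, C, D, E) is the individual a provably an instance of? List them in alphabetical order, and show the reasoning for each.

{A, C, E}

1. a : A?  L(a) = {C, E, ¬B} ∪ {¬A}
   clash {A, ¬A} at a — a ∈ A
2. a : B?  L(a) = {C, E, ¬B} ∪ {¬B}
   apply at a: E⊑∀r.A; ¬B⊑A
   open: L(a) ⊇ {A, C, E, ¬B, ∀r.A, …} (+ ∃-successors) — a ∉ B possible
3. a : C?  L(a) = {C, E, ¬B} ∪ {¬C}
   clash {C, ¬C} at a — a ∈ C
4. a : D?  L(a) = {C, E, ¬B} ∪ {¬D}
   apply at a: E⊑∀r.A; ¬B⊑A
   open: L(a) ⊇ {A, C, E, ¬B, ¬D, …} (+ ∃-successors) — a ∉ D possible
5. a : E?  L(a) = {C, E, ¬B} ∪ {¬E}
   clash {E, ¬E} at a — a ∈ E
6. Entailed for a: {A, C, E}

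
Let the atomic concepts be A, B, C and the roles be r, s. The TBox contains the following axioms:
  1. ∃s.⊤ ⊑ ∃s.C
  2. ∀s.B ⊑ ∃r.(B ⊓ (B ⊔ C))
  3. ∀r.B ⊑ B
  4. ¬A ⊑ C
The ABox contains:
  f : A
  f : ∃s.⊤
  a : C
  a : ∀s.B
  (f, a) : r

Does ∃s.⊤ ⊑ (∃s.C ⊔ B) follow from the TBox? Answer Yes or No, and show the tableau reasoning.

Yes

1. ∃s.⊤ ⊑ (∃s.C ⊔ B)  ⇔  (∃s.⊤ ⊓ (∀s.¬C ⊓ ¬B)) unsat w.r.t. T
   all branches close; clash {B, ¬B} at x₀
2. Hence ∃s.⊤ ⊑ (∃s.C ⊔ B): entailed.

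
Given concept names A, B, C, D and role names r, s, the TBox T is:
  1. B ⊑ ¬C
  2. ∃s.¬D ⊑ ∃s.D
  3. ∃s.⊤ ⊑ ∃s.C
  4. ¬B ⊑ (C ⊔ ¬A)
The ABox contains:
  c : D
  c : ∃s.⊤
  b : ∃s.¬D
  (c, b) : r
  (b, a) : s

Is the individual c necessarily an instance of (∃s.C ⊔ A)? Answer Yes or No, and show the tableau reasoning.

Yes

1. c : (∃s.C ⊔ A)?  L(c) = {D, ∃s.⊤} ∪ {(∀s.¬C ⊓ ¬A)}
   clash {C, ¬C} at an ∃-successor — c ∈ (∃s.C ⊔ A)
2. Hence c : (∃s.C ⊔ A): entailed.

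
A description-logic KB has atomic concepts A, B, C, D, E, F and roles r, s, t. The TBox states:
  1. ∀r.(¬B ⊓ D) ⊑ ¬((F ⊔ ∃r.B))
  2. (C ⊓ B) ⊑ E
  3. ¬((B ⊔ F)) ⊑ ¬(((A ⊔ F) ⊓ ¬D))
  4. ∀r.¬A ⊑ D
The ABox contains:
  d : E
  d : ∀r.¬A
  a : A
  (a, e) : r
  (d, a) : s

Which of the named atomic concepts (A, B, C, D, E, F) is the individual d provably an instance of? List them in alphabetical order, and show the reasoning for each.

{D, E}

1. d : A?  L(d) = {E, ∀r.¬A} ∪ {¬A}
   apply at d: ∀r.¬A⊑D
   open: L(d) ⊇ {B, D, E, ¬A, ∀r.¬A, …} (+ ∃-successors) — d ∉ A possible
2. d : B?  L(d) = {E, ∀r.¬A} ∪ {¬B}
   apply at d: ∀r.¬A⊑D
   open: L(d) ⊇ {D, E, F, ¬B, ∀r.¬A, …} (+ ∃-successors) — d ∉ B possible
3. d : C?  L(d) = {E, ∀r.¬A} ∪ {¬C}
   apply at d: ∀r.¬A⊑D
   open: L(d) ⊇ {B, D, E, ¬C, ∀r.¬A, …} (+ ∃-successors) — d ∉ C possible
4. d : D?  L(d) = {E, ∀r.¬A} ∪ {¬D}
   clash {D, ¬D} at d — d ∈ D
5. d : E?  L(d) = {E, ∀r.¬A} ∪ {¬E}
   clash {E, ¬E} at d — d ∈ E
6. d : F?  L(d) = {E, ∀r.¬A} ∪ {¬F}
   apply at d: ∀r.¬A⊑D
   open: L(d) ⊇ {B, D, E, ¬F, ∀r.¬A, …} (+ ∃-successors) — d ∉ F possible
7. Entailed for d: {D, E}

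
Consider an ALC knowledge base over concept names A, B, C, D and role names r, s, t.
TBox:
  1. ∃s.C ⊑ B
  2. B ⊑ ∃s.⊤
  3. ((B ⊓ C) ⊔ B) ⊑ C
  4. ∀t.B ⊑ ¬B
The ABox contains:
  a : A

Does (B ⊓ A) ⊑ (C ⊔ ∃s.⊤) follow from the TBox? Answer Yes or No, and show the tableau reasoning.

Yes

1. (B ⊓ A) ⊑ (C ⊔ ∃s.⊤)  ⇔  ((B ⊓ A) ⊓ (¬C ⊓ ∀s.⊥)) unsat w.r.t. T
   all branches close; clash {B, ¬B} at x₀
2. Hence (B ⊓ A) ⊑ (C ⊔ ∃s.⊤): entailed.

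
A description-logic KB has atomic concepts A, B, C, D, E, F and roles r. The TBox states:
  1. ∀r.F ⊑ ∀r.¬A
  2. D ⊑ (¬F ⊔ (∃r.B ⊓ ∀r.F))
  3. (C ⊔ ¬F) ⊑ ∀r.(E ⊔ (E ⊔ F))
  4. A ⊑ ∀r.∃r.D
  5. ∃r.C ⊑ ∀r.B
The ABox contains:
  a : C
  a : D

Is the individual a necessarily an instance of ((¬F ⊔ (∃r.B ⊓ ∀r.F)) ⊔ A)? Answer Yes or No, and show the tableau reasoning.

1. a : ((¬F ⊔ (∃r.B ⊓ ∀r.F)) ⊔ A)?  L(a) = {C, D} ∪ {((F ⊓ (∀r.¬B ⊔ ∃r.¬F)) ⊓ ¬A)}
   clash {F, ¬F} at an ∃-successor — a ∈ ((¬F ⊔ (∃r.B ⊓ ∀r.F)) ⊔ A)
2. Hence a : ((¬F ⊔ (∃r.B ⊓ ∀r.F)) ⊔ A): entailed.

Yes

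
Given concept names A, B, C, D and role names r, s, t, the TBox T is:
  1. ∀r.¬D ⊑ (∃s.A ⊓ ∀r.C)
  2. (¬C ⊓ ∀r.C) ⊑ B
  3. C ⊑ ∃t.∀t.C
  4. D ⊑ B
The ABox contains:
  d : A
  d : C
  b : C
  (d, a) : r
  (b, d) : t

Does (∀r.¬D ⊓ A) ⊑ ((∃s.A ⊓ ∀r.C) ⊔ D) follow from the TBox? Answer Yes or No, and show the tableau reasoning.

1. (∀r.¬D ⊓ A) ⊑ ((∃s.A ⊓ ∀r.C) ⊔ D)  ⇔  ((∀r.¬D ⊓ A) ⊓ ((∀s.¬A ⊔ ∃r.¬C) ⊓ ¬D)) unsat w.r.t. T
   all branches close; clash {C, ¬C} at an ∃-successor
2. Hence (∀r.¬D ⊓ A) ⊑ ((∃s.A ⊓ ∀r.C) ⊔ D): entailed.

Yes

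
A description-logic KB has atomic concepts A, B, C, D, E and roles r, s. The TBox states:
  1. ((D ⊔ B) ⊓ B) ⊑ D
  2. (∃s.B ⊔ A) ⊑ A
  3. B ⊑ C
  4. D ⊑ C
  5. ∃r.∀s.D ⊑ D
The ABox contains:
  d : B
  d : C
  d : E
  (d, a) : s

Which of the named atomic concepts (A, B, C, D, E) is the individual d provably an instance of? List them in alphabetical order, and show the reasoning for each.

{B, C, D, E}

1. d : A?  L(d) = {B, C, E} ∪ {¬A}
   open: L(d) ⊇ {B, C, D, E, ¬A, …} — d ∉ A possible
2. d : B?  L(d) = {B, C, E} ∪ {¬B}
   clash {B, ¬B} at d — d ∈ B
3. d : C?  L(d) = {B, C, E} ∪ {¬C}
   clash {C, ¬C} at d — d ∈ C
4. d : D?  L(d) = {B, C, E} ∪ {¬D}
   clash {D, ¬D} at d — d ∈ D
5. d : E?  L(d) = {B, C, E} ∪ {¬E}
   clash {E, ¬E} at d — d ∈ E
6. Entailed for d: {B, C, D, E}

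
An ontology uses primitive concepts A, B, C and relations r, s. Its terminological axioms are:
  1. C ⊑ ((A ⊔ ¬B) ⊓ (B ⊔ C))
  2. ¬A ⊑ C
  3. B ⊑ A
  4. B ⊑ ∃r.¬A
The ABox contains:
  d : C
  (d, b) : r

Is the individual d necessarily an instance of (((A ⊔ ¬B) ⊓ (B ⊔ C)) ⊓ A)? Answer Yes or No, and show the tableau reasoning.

No

1. d : (((A ⊔ ¬B) ⊓ (B ⊔ C)) ⊓ A)?  L(d) = {C} ∪ {(((¬A ⊓ B) ⊔ (¬B ⊓ ¬C)) ⊔ ¬A)}
   apply at d: C⊑((A ⊔ ¬B) ⊓ (B ⊔ C))
   open: L(d) ⊇ {C, ¬A, ¬B} — d ∉ (((A ⊔ ¬B) ⊓ (B ⊔ C)) ⊓ A) possible
2. Hence d : (((A ⊔ ¬B) ⊓ (B ⊔ C)) ⊓ A): not entailed.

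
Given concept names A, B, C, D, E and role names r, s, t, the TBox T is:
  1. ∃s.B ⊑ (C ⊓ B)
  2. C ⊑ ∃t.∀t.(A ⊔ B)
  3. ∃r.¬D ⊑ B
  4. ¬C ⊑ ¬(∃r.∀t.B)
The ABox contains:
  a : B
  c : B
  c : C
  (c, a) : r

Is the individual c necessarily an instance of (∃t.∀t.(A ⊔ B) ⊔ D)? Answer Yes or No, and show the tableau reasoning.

1. c : (∃t.∀t.(A ⊔ B) ⊔ D)?  L(c) = {B, C} ∪ {(∀t.∃t.(¬A ⊓ ¬B) ⊓ ¬D)}
   clash {B, ¬B} at an ∃-successor — c ∈ (∃t.∀t.(A ⊔ B) ⊔ D)
2. Hence c : (∃t.∀t.(A ⊔ B) ⊔ D): entailed.

Yes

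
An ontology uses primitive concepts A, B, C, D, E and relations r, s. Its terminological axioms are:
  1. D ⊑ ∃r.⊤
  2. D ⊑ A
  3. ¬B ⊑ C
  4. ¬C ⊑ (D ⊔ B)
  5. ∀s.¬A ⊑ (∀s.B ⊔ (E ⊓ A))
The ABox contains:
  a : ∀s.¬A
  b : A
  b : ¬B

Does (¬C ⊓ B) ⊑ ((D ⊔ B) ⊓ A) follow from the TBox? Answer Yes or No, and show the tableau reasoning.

1. (¬C ⊓ B) ⊑ ((D ⊔ B) ⊓ A)  ⇔  ((¬C ⊓ B) ⊓ ((¬D ⊓ ¬B) ⊔ ¬A)) unsat w.r.t. T
   apply at x₀: ¬C⊑(D ⊔ B)
   open: L(x₀) ⊇ {B, ¬A, ¬C, ¬D, ∃s.A} (+ ∃-successors)
2. Hence (¬C ⊓ B) ⊑ ((D ⊔ B) ⊓ A): not entailed.

No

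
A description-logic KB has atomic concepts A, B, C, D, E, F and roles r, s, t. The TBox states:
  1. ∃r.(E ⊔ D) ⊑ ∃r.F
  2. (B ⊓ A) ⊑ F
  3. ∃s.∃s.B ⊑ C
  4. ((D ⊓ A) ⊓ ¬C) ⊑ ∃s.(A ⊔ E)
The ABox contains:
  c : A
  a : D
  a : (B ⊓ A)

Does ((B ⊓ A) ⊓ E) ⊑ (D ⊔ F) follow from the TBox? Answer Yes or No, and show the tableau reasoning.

Yes

1. ((B ⊓ A) ⊓ E) ⊑ (D ⊔ F)  ⇔  (((B ⊓ A) ⊓ E) ⊓ (¬D ⊓ ¬F)) unsat w.r.t. T
   all branches close; clash {F, ¬F} at x₀
2. Hence ((B ⊓ A) ⊓ E) ⊑ (D ⊔ F): entailed.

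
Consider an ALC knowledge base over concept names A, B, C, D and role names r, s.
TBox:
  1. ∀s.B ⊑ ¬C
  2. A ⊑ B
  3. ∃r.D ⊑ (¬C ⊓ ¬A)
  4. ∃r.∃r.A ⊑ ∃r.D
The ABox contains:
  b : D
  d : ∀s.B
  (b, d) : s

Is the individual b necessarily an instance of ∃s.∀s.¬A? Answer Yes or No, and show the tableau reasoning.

No

1. b : ∃s.∀s.¬A?  L(b) = {D} ∪ {∀s.∃s.A}
   open: L(b) ⊇ {D, ¬A, ∀r.¬D, ∀r.∀r.¬A, ∀s.∃s.A, …} (+ ∃-successors) — b ∉ ∃s.∀s.¬A possible
2. Hence b : ∃s.∀s.¬A: not entailed.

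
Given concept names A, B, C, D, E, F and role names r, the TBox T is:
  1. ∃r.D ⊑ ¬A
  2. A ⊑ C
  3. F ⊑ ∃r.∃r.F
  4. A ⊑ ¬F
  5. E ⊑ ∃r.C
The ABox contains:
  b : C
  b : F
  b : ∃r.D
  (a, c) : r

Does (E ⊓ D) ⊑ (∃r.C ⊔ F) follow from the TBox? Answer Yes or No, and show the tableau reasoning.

Yes

1. (E ⊓ D) ⊑ (∃r.C ⊔ F)  ⇔  ((E ⊓ D) ⊓ (∀r.¬C ⊓ ¬F)) unsat w.r.t. T
   all branches close; clash {C, ¬C} at an ∃-successor
2. Hence (E ⊓ D) ⊑ (∃r.C ⊔ F): entailed.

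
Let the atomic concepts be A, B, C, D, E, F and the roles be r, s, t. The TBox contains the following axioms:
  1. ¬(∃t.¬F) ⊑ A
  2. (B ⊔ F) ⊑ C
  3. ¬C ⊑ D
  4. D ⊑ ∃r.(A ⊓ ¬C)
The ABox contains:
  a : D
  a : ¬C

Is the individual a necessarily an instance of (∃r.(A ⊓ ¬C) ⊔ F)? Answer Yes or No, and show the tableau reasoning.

Yes

1. a : (∃r.(A ⊓ ¬C) ⊔ F)?  L(a) = {D, ¬C} ∪ {(∀r.(¬A ⊔ C) ⊓ ¬F)}
   clash {C, ¬C} at a — a ∈ (∃r.(A ⊓ ¬C) ⊔ F)
2. Hence a : (∃r.(A ⊓ ¬C) ⊔ F): entailed.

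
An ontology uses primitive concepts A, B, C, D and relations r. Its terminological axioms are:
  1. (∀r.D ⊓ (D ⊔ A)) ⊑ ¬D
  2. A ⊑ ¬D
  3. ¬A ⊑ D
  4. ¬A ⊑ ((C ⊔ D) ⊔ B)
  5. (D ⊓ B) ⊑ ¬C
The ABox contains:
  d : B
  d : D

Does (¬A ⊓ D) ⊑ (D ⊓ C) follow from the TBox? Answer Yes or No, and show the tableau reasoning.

No

1. (¬A ⊓ D) ⊑ (D ⊓ C)  ⇔  ((¬A ⊓ D) ⊓ (¬D ⊔ ¬C)) unsat w.r.t. T
   apply at x₀: ¬A⊑((C ⊔ D) ⊔ B)
   open: L(x₀) ⊇ {D, ¬A, ¬C, ∃r.¬D} (+ ∃-successors)
2. Hence (¬A ⊓ D) ⊑ (D ⊓ C): not entailed.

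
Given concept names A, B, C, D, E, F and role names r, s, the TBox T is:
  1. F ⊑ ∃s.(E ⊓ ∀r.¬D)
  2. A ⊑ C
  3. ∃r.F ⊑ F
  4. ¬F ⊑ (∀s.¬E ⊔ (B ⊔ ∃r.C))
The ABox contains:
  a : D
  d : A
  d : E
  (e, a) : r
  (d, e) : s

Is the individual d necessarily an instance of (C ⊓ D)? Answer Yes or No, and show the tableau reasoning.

No

1. d : (C ⊓ D)?  L(d) = {A, E} ∪ {(¬C ⊔ ¬D)}
   apply at d: A⊑C
   open: L(d) ⊇ {A, C, E, F, ¬D, …} (+ ∃-successors) — d ∉ (C ⊓ D) possible
2. Hence d : (C ⊓ D): not entailed.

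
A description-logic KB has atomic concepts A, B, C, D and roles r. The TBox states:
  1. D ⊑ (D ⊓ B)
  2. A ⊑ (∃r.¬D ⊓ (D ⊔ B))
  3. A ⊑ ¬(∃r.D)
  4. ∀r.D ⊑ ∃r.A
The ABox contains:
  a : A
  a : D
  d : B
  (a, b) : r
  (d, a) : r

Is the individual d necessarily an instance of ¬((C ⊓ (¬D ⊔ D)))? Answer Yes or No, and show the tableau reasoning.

No

1. d : ¬((C ⊓ (¬D ⊔ D)))?  L(d) = {B} ∪ {(C ⊓ (¬D ⊔ D))}
   open: L(d) ⊇ {B, C, ¬A, ¬D, ∃r.¬D} (+ ∃-successors) — d ∉ ¬((C ⊓ (¬D ⊔ D))) possible
2. Hence d : ¬((C ⊓ (¬D ⊔ D))): not entailed.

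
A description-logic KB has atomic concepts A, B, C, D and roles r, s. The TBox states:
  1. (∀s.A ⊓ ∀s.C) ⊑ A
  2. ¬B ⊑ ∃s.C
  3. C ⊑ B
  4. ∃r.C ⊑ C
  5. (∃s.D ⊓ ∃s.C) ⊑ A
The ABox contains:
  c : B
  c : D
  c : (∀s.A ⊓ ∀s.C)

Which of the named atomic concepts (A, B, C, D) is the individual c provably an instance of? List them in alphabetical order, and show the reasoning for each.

{A, B, D}

1. c : A?  L(c) = {B, D, (∀s.A ⊓ ∀s.C)} ∪ {¬A}
   clash {A, ¬A} at c — c ∈ A
2. c : B?  L(c) = {B, D, (∀s.A ⊓ ∀s.C)} ∪ {¬B}
   clash {B, ¬B} at c — c ∈ B
3. c : C?  L(c) = {B, D, (∀s.A ⊓ ∀s.C)} ∪ {¬C}
   apply at c: (∀s.A ⊓ ∀s.C)⊑A
   open: L(c) ⊇ {A, B, D, ¬C, ∀r.¬C, …} — c ∉ C possible
4. c : D?  L(c) = {B, D, (∀s.A ⊓ ∀s.C)} ∪ {¬D}
   clash {D, ¬D} at c — c ∈ D
5. Entailed for c: {A, B, D}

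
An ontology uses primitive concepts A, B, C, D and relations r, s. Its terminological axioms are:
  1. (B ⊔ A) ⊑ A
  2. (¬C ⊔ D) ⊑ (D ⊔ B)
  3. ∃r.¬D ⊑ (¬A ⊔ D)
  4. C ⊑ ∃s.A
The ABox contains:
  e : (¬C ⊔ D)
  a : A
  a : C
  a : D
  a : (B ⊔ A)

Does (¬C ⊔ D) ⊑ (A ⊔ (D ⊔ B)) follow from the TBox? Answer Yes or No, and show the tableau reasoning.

1. (¬C ⊔ D) ⊑ (A ⊔ (D ⊔ B))  ⇔  ((¬C ⊔ D) ⊓ (¬A ⊓ (¬D ⊓ ¬B))) unsat w.r.t. T
   all branches close; clash {D, ¬D} at x₀
2. Hence (¬C ⊔ D) ⊑ (A ⊔ (D ⊔ B)): entailed.

Yes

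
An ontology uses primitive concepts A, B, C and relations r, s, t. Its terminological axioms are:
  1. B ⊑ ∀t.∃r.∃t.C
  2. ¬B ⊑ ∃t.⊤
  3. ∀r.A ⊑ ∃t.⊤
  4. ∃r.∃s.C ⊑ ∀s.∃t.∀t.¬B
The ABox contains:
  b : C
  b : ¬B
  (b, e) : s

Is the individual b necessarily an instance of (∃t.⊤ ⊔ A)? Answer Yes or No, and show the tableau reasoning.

Yes

1. b : (∃t.⊤ ⊔ A)?  L(b) = {C, ¬B} ∪ {(∀t.⊥ ⊓ ¬A)}
   clash ⊥ at an ∃-successor — b ∈ (∃t.⊤ ⊔ A)
2. Hence b : (∃t.⊤ ⊔ A): entailed.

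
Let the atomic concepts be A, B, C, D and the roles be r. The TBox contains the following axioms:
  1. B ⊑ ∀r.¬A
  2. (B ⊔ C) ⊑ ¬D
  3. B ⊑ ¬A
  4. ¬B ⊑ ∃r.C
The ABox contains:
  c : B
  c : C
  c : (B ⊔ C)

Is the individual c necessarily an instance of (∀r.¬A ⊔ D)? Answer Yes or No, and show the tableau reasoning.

Yes

1. c : (∀r.¬A ⊔ D)?  L(c) = {B, C, (B ⊔ C)} ∪ {(∃r.A ⊓ ¬D)}
   clash {A, ¬A} at an ∃-successor — c ∈ (∀r.¬A ⊔ D)
2. Hence c : (∀r.¬A ⊔ D): entailed.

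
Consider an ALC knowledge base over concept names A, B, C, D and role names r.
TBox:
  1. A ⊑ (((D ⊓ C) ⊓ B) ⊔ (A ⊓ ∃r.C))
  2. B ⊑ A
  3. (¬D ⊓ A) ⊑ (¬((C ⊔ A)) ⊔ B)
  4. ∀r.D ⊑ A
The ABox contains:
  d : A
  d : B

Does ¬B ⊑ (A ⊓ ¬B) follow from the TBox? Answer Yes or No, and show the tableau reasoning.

1. ¬B ⊑ (A ⊓ ¬B)  ⇔  (¬B ⊓ (¬A ⊔ B)) unsat w.r.t. T
   open: L(x₀) ⊇ {¬A, ¬B, ∃r.¬D} (+ ∃-successors)
2. Hence ¬B ⊑ (A ⊓ ¬B): not entailed.

No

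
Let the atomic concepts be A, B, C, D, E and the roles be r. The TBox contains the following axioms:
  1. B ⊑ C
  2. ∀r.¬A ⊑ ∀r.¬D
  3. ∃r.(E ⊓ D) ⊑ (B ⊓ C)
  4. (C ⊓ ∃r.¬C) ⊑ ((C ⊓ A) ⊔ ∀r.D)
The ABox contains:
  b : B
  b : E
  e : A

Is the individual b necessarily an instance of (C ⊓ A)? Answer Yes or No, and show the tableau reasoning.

1. b : (C ⊓ A)?  L(b) = {B, E} ∪ {(¬C ⊔ ¬A)}
   apply at b: B⊑C
   open: L(b) ⊇ {B, C, E, ¬A, ∀r.(¬E ⊔ ¬D), …} (+ ∃-successors) — b ∉ (C ⊓ A) possible
2. Hence b : (C ⊓ A): not entailed.

No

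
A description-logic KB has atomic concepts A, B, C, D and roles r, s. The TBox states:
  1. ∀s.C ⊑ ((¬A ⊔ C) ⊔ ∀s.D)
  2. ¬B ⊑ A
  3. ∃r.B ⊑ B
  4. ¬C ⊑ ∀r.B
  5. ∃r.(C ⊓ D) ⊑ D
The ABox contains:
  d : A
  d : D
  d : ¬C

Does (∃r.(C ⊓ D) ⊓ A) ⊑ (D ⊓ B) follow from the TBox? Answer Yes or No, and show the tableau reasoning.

1. (∃r.(C ⊓ D) ⊓ A) ⊑ (D ⊓ B)  ⇔  ((∃r.(C ⊓ D) ⊓ A) ⊓ (¬D ⊔ ¬B)) unsat w.r.t. T
   apply at x₀: ∃r.(C ⊓ D)⊑D
   open: L(x₀) ⊇ {A, C, D, ¬B, ∀r.¬B, …} (+ ∃-successors)
2. Hence (∃r.(C ⊓ D) ⊓ A) ⊑ (D ⊓ B): not entailed.

No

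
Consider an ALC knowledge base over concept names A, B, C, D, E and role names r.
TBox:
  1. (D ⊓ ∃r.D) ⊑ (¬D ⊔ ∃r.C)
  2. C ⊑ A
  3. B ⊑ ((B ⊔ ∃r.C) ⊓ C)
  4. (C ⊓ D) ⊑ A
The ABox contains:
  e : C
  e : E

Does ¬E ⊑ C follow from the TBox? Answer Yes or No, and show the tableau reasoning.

No

1. ¬E ⊑ C  ⇔  (¬E ⊓ ¬C) unsat w.r.t. T
   open: L(x₀) ⊇ {¬B, ¬C, ¬D, ¬E}
2. Hence ¬E ⊑ C: not entailed.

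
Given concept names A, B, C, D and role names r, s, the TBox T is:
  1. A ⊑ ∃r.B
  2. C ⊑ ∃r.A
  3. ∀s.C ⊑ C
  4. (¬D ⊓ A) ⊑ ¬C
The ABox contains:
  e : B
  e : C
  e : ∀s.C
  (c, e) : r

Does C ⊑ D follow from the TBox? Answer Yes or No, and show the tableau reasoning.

No

1. C ⊑ D  ⇔  (C ⊓ ¬D) unsat w.r.t. T
   apply at x₀: C⊑∃r.A
   open: L(x₀) ⊇ {C, ¬A, ¬D, ∃r.A} (+ ∃-successors)
2. Hence C ⊑ D: not entailed.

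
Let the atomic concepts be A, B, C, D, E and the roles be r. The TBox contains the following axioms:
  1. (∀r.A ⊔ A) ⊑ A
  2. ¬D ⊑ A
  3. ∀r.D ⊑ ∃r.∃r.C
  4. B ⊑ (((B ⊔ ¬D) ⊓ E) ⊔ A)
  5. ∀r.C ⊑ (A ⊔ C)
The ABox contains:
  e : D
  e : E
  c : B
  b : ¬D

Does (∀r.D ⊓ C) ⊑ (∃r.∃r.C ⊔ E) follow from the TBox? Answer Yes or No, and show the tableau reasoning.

Yes

1. (∀r.D ⊓ C) ⊑ (∃r.∃r.C ⊔ E)  ⇔  ((∀r.D ⊓ C) ⊓ (∀r.∀r.¬C ⊓ ¬E)) unsat w.r.t. T
   all branches close; clash {C, ¬C} at an ∃-successor
2. Hence (∀r.D ⊓ C) ⊑ (∃r.∃r.C ⊔ E): entailed.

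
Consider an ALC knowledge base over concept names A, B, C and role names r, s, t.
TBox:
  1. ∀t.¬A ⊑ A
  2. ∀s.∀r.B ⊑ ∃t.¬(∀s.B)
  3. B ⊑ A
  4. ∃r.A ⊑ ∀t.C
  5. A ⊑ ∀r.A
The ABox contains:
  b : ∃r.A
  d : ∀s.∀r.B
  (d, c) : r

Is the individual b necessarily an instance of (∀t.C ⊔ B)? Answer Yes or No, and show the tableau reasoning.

Yes

1. b : (∀t.C ⊔ B)?  L(b) = {∃r.A} ∪ {(∃t.¬C ⊓ ¬B)}
   clash {C, ¬C} at an ∃-successor — b ∈ (∀t.C ⊔ B)
2. Hence b : (∀t.C ⊔ B): entailed.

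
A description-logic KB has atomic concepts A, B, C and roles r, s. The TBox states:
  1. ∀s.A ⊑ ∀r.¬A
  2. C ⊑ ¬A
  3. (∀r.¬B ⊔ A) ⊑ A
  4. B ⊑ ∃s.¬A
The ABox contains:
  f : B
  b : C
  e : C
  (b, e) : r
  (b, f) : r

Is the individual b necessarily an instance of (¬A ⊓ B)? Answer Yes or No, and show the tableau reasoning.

1. b : (¬A ⊓ B)?  L(b) = {C} ∪ {(A ⊔ ¬B)}
   apply at b: C⊑¬A
   open: L(b) ⊇ {C, ¬A, ¬B, ∃r.B, ∃s.¬A} (+ ∃-successors) — b ∉ (¬A ⊓ B) possible
2. Hence b : (¬A ⊓ B): not entailed.

No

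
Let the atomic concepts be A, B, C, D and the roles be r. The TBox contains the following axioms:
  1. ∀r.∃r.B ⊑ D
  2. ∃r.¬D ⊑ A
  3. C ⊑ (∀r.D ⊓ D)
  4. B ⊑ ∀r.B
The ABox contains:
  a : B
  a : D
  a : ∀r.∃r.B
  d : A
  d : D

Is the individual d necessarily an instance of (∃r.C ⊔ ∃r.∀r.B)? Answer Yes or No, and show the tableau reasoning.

No

1. d : (∃r.C ⊔ ∃r.∀r.B)?  L(d) = {A, D} ∪ {(∀r.¬C ⊓ ∀r.∃r.¬B)}
   open: L(d) ⊇ {A, D, ¬B, ¬C, ∀r.¬C, …} — d ∉ (∃r.C ⊔ ∃r.∀r.B) possible
2. Hence d : (∃r.C ⊔ ∃r.∀r.B): not entailed.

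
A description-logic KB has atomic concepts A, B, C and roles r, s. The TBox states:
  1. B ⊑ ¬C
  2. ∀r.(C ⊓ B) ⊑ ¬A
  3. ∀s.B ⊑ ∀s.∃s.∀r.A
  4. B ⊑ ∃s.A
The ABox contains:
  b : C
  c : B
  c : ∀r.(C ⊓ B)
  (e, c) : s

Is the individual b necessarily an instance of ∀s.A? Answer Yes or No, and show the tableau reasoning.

No

1. b : ∀s.A?  L(b) = {C} ∪ {∃s.¬A}
   open: L(b) ⊇ {C, ¬B, ∃r.(¬C ⊔ ¬B), ∃s.¬A, ∃s.¬B} (+ ∃-successors) — b ∉ ∀s.A possible
2. Hence b : ∀s.A: not entailed.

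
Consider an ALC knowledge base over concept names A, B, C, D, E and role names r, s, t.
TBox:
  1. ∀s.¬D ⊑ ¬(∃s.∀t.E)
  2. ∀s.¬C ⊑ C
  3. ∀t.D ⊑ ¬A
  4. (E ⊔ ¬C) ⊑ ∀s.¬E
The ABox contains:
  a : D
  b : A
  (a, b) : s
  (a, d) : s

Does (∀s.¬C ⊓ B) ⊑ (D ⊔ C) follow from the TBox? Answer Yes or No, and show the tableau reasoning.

1. (∀s.¬C ⊓ B) ⊑ (D ⊔ C)  ⇔  ((∀s.¬C ⊓ B) ⊓ (¬D ⊓ ¬C)) unsat w.r.t. T
   all branches close; clash {C, ¬C} at x₀
2. Hence (∀s.¬C ⊓ B) ⊑ (D ⊔ C): entailed.

Yes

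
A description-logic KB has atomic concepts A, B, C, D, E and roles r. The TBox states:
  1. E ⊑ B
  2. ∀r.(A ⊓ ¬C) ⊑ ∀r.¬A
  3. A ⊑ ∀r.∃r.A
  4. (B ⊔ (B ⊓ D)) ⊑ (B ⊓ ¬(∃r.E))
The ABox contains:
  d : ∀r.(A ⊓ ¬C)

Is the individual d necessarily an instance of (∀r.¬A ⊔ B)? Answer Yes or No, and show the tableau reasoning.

1. d : (∀r.¬A ⊔ B)?  L(d) = {∀r.(A ⊓ ¬C)} ∪ {(∃r.A ⊓ ¬B)}
   clash {B, ¬B} at d — d ∈ (∀r.¬A ⊔ B)
2. Hence d : (∀r.¬A ⊔ B): entailed.

Yes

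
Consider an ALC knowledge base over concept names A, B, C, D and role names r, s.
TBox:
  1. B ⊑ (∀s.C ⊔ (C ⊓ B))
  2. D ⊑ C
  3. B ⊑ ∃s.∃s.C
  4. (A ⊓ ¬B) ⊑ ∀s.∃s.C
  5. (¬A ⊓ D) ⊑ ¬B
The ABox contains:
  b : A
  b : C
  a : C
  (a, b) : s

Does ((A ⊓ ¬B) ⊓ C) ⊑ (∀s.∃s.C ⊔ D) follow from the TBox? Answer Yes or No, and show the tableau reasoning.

1. ((A ⊓ ¬B) ⊓ C) ⊑ (∀s.∃s.C ⊔ D)  ⇔  (((A ⊓ ¬B) ⊓ C) ⊓ (∃s.∀s.¬C ⊓ ¬D)) unsat w.r.t. T
   all branches close; clash {C, ¬C} at an ∃-successor
2. Hence ((A ⊓ ¬B) ⊓ C) ⊑ (∀s.∃s.C ⊔ D): entailed.

Yes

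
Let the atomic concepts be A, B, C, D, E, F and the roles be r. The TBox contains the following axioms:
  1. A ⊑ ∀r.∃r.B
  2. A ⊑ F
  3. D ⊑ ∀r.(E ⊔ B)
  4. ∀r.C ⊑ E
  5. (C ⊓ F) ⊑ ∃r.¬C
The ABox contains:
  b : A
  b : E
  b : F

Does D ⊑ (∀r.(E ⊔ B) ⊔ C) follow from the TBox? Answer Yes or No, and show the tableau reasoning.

1. D ⊑ (∀r.(E ⊔ B) ⊔ C)  ⇔  (D ⊓ (∃r.(¬E ⊓ ¬B) ⊓ ¬C)) unsat w.r.t. T
   all branches close; clash {B, ¬B} at an ∃-successor
2. Hence D ⊑ (∀r.(E ⊔ B) ⊔ C): entailed.

Yes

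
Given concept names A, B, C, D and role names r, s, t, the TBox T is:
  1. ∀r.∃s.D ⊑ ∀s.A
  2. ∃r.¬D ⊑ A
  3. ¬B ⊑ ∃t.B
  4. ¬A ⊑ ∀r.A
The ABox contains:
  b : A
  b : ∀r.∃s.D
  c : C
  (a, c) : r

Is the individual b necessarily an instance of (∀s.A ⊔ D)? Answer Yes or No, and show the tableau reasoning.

Yes

1. b : (∀s.A ⊔ D)?  L(b) = {A, ∀r.∃s.D} ∪ {(∃s.¬A ⊓ ¬D)}
   clash {A, ¬A} at an ∃-successor — b ∈ (∀s.A ⊔ D)
2. Hence b : (∀s.A ⊔ D): entailed.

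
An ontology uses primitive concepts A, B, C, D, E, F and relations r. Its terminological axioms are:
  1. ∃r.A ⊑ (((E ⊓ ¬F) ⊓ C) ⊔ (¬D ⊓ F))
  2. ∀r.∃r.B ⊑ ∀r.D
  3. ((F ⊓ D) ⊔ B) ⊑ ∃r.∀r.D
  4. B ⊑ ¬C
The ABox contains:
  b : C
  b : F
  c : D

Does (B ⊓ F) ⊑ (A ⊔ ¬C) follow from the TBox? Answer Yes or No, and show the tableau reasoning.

1. (B ⊓ F) ⊑ (A ⊔ ¬C)  ⇔  ((B ⊓ F) ⊓ (¬A ⊓ C)) unsat w.r.t. T
   all branches close; clash {C, ¬C} at x₀
2. Hence (B ⊓ F) ⊑ (A ⊔ ¬C): entailed.

Yes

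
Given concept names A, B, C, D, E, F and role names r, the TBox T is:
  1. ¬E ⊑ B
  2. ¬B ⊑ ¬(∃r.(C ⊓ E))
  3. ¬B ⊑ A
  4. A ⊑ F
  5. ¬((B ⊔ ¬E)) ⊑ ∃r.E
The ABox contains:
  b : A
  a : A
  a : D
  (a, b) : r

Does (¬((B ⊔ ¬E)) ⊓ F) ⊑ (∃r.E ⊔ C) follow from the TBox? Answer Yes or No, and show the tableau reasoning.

Yes

1. (¬((B ⊔ ¬E)) ⊓ F) ⊑ (∃r.E ⊔ C)  ⇔  (((¬B ⊓ E) ⊓ F) ⊓ (∀r.¬E ⊓ ¬C)) unsat w.r.t. T
   all branches close; clash {E, ¬E} at an ∃-successor
2. Hence (¬((B ⊔ ¬E)) ⊓ F) ⊑ (∃r.E ⊔ C): entailed.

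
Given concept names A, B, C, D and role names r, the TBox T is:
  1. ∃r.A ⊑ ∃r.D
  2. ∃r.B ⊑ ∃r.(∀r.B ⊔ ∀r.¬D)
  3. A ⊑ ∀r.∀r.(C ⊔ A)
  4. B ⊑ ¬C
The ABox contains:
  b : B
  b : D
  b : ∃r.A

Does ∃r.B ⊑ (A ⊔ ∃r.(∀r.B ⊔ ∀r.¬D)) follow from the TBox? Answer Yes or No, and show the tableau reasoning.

Yes

1. ∃r.B ⊑ (A ⊔ ∃r.(∀r.B ⊔ ∀r.¬D))  ⇔  (∃r.B ⊓ (¬A ⊓ ∀r.(∃r.¬B ⊓ ∃r.D))) unsat w.r.t. T
   all branches close; clash {D, ¬D} at an ∃-successor
2. Hence ∃r.B ⊑ (A ⊔ ∃r.(∀r.B ⊔ ∀r.¬D)): entailed.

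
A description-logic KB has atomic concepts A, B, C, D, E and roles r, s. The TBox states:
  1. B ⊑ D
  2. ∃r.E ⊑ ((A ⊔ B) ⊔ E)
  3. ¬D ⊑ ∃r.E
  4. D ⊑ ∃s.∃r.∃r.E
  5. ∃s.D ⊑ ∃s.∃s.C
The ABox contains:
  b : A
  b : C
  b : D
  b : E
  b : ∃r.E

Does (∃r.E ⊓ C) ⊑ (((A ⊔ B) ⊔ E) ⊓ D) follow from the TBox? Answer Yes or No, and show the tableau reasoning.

No

1. (∃r.E ⊓ C) ⊑ (((A ⊔ B) ⊔ E) ⊓ D)  ⇔  ((∃r.E ⊓ C) ⊓ (((¬A ⊓ ¬B) ⊓ ¬E) ⊔ ¬D)) unsat w.r.t. T
   apply at x₀: ∃r.E⊑((A ⊔ B) ⊔ E)
   open: L(x₀) ⊇ {A, C, ¬B, ¬D, ∀s.¬D, …} (+ ∃-successors)
2. Hence (∃r.E ⊓ C) ⊑ (((A ⊔ B) ⊔ E) ⊓ D): not entailed.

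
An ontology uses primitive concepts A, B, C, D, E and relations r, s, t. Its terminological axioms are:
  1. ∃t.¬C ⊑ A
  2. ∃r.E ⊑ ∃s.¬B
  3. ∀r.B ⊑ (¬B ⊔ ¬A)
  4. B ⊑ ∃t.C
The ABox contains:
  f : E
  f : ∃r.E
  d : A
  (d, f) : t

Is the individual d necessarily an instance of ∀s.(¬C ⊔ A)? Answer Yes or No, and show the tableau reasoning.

No

1. d : ∀s.(¬C ⊔ A)?  L(d) = {A} ∪ {∃s.(C ⊓ ¬A)}
   open: L(d) ⊇ {A, ¬B, ∀r.¬E, ∃r.¬B, ∃s.(C ⊓ ¬A)} (+ ∃-successors) — d ∉ ∀s.(¬C ⊔ A) possible
2. Hence d : ∀s.(¬C ⊔ A): not entailed.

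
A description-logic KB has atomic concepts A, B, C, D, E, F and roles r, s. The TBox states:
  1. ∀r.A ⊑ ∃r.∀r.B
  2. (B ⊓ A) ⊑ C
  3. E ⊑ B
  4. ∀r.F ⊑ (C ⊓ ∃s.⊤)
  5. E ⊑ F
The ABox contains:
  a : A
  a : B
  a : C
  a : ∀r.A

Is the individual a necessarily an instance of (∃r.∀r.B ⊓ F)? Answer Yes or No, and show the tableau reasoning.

1. a : (∃r.∀r.B ⊓ F)?  L(a) = {A, B, C, ∀r.A} ∪ {(∀r.∃r.¬B ⊔ ¬F)}
   apply at a: ∀r.A⊑∃r.∀r.B
   open: L(a) ⊇ {A, B, C, ¬E, ¬F, …} (+ ∃-successors) — a ∉ (∃r.∀r.B ⊓ F) possible
2. Hence a : (∃r.∀r.B ⊓ F): not entailed.

No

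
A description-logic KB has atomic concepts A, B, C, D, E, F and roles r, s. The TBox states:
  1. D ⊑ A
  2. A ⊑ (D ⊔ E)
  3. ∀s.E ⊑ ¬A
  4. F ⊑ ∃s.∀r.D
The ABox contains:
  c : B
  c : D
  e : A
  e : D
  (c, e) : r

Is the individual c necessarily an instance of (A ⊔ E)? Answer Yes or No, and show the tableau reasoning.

1. c : (A ⊔ E)?  L(c) = {B, D} ∪ {(¬A ⊓ ¬E)}
   clash {A, ¬A} at c — c ∈ (A ⊔ E)
2. Hence c : (A ⊔ E): entailed.

Yes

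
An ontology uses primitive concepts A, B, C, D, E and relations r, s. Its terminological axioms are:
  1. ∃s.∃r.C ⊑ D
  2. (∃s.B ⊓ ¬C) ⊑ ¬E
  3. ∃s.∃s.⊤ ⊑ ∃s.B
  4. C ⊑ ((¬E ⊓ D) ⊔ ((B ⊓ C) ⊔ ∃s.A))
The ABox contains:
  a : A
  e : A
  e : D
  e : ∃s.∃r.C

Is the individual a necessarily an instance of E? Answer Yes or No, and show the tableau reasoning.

1. a : E?  L(a) = {A} ∪ {¬E}
   open: L(a) ⊇ {A, ¬C, ¬E, ∀s.∀r.¬C, ∀s.∀s.⊥} — a ∉ E possible
2. Hence a : E: not entailed.

No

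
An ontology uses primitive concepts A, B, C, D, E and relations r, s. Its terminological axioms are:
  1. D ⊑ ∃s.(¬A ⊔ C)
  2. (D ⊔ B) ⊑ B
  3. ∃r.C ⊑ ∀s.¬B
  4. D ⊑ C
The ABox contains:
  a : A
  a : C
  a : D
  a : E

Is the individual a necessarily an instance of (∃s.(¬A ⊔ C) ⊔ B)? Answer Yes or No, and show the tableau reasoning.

Yes

1. a : (∃s.(¬A ⊔ C) ⊔ B)?  L(a) = {A, C, D, E} ∪ {(∀s.(A ⊓ ¬C) ⊓ ¬B)}
   clash {B, ¬B} at a — a ∈ (∃s.(¬A ⊔ C) ⊔ B)
2. Hence a : (∃s.(¬A ⊔ C) ⊔ B): entailed.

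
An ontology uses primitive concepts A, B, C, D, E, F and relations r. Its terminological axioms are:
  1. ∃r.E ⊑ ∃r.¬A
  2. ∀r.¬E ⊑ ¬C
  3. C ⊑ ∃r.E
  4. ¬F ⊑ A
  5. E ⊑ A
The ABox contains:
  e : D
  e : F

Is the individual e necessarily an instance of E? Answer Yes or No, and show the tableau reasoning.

1. e : E?  L(e) = {D, F} ∪ {¬E}
   open: L(e) ⊇ {D, F, ¬C, ¬E, ∀r.¬E} — e ∉ E possible
2. Hence e : E: not entailed.

No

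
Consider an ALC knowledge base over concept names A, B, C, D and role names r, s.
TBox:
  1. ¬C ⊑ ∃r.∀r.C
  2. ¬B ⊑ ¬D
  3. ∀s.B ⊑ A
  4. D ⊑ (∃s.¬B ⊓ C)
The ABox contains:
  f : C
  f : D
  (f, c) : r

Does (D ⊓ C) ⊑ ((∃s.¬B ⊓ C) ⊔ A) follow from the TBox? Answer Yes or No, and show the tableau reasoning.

Yes

1. (D ⊓ C) ⊑ ((∃s.¬B ⊓ C) ⊔ A)  ⇔  ((D ⊓ C) ⊓ ((∀s.B ⊔ ¬C) ⊓ ¬A)) unsat w.r.t. T
   all branches close; clash {D, ¬D} at x₀
2. Hence (D ⊓ C) ⊑ ((∃s.¬B ⊓ C) ⊔ A): entailed.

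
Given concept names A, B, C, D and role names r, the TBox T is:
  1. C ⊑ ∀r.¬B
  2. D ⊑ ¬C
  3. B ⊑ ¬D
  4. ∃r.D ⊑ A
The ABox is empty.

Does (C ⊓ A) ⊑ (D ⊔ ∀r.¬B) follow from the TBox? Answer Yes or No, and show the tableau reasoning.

Yes

1. (C ⊓ A) ⊑ (D ⊔ ∀r.¬B)  ⇔  ((C ⊓ A) ⊓ (¬D ⊓ ∃r.B)) unsat w.r.t. T
   all branches close; clash {B, ¬B} at an ∃-successor
2. Hence (C ⊓ A) ⊑ (D ⊔ ∀r.¬B): entailed.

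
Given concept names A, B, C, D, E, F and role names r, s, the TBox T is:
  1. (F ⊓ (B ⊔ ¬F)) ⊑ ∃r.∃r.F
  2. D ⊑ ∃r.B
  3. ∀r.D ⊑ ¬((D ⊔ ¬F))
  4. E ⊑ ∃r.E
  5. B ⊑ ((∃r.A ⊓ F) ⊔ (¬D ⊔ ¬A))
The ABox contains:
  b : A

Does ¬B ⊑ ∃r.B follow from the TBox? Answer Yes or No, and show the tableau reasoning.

No

1. ¬B ⊑ ∃r.B  ⇔  (¬B ⊓ ∀r.¬B) unsat w.r.t. T
   open: L(x₀) ⊇ {¬B, ¬D, ¬E, ¬F, ∀r.¬B, …} (+ ∃-successors)
2. Hence ¬B ⊑ ∃r.B: not entailed.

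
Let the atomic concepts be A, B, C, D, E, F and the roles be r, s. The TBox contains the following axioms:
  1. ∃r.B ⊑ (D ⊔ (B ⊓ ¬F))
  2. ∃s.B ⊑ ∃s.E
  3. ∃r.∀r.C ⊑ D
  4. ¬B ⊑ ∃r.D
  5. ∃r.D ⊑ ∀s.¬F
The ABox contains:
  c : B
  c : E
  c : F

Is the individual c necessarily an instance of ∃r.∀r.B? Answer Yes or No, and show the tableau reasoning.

1. c : ∃r.∀r.B?  L(c) = {B, E, F} ∪ {∀r.∃r.¬B}
   open: L(c) ⊇ {B, E, F, ∀r.¬B, ∀r.¬D, …} — c ∉ ∃r.∀r.B possible
2. Hence c : ∃r.∀r.B: not entailed.

No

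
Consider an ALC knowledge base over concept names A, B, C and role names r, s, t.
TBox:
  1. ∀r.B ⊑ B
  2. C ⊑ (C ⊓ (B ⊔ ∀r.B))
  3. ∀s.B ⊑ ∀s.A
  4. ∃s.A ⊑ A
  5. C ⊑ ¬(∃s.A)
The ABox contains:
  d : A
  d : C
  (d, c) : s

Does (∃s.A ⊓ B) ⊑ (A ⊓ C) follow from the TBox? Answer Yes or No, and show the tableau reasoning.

No

1. (∃s.A ⊓ B) ⊑ (A ⊓ C)  ⇔  ((∃s.A ⊓ B) ⊓ (¬A ⊔ ¬C)) unsat w.r.t. T
   apply at x₀: ∃s.A⊑A
   open: L(x₀) ⊇ {A, B, ¬C, ∃s.A, ∃s.¬B} (+ ∃-successors)
2. Hence (∃s.A ⊓ B) ⊑ (A ⊓ C): not entailed.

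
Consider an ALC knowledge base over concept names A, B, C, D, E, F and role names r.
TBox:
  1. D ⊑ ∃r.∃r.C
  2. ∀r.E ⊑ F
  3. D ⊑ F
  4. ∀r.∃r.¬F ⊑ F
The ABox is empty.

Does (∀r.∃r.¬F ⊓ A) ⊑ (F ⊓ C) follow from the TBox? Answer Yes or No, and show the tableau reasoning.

1. (∀r.∃r.¬F ⊓ A) ⊑ (F ⊓ C)  ⇔  ((∀r.∃r.¬F ⊓ A) ⊓ (¬F ⊔ ¬C)) unsat w.r.t. T
   apply at x₀: ∀r.∃r.¬F⊑F
   open: L(x₀) ⊇ {A, F, ¬C, ¬D, ∀r.∃r.¬F, …} (+ ∃-successors)
2. Hence (∀r.∃r.¬F ⊓ A) ⊑ (F ⊓ C): not entailed.

No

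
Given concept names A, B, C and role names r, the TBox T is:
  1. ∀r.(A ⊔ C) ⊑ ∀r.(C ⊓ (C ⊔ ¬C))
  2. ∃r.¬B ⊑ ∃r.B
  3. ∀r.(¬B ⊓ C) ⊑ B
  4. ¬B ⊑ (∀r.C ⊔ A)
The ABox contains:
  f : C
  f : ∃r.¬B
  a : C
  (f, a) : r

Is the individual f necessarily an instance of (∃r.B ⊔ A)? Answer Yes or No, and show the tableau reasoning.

Yes

1. f : (∃r.B ⊔ A)?  L(f) = {C, ∃r.¬B} ∪ {(∀r.¬B ⊓ ¬A)}
   clash {A, ¬A} at f — f ∈ (∃r.B ⊔ A)
2. Hence f : (∃r.B ⊔ A): entailed.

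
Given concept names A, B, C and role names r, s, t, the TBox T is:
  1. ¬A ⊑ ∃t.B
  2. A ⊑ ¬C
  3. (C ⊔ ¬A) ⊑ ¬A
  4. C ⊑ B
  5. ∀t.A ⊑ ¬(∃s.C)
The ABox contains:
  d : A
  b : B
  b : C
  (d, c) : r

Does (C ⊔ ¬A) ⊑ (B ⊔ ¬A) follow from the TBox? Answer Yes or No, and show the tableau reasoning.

1. (C ⊔ ¬A) ⊑ (B ⊔ ¬A)  ⇔  ((C ⊔ ¬A) ⊓ (¬B ⊓ A)) unsat w.r.t. T
   all branches close; clash {A, ¬A} at x₀
2. Hence (C ⊔ ¬A) ⊑ (B ⊔ ¬A): entailed.

Yes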